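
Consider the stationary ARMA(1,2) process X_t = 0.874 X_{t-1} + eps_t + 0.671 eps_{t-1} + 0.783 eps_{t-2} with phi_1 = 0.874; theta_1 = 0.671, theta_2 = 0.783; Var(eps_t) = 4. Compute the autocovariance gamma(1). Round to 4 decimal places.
\gamma(1) = 86.7465

Multiply the model equation by X_{t-k} and take expectations. With theta_0 = psi_0 = 1 and psi_j the MA(infinity) weights, this gives
  gamma(k) - sum_i phi_i gamma(k-i) = c_k,
  c_k = sigma^2 * sum_{j=k..q} theta_j psi_{j-k}   (c_k = 0 for k > q),
using gamma(-m) = gamma(m).
psi-weights needed (psi_j = theta_j + sum_i phi_i psi_{j-i}):
  psi_1 = theta_1 + phi_1 = 0.671 + (0.874) = 1.545
  psi_2 = theta_2 + phi_1 psi_1 = 0.783 + (0.874)(1.545) = 2.13333
Right-hand sides:
  c_0 = sigma^2 (1 + theta_1 psi_1 + theta_2 psi_2) = 4 * (1 + (0.671)(1.545) + (0.783)(2.13333)) = 4 * 3.707092 = 14.82837
  c_1 = sigma^2 (theta_1 + theta_2 psi_1) = 4 * (0.671 + (0.783)(1.545)) = 7.52294
  c_2 = sigma^2 theta_2 = 4 * (0.783) = 3.132
Equations for k = 0 and k = 1 (AR order 1):
  gamma(0) = phi_1 gamma(1) + c_0
  gamma(1) = phi_1 gamma(0) + c_1
Substituting the second into the first: gamma(0) (1 - phi_1^2) = c_0 + phi_1 c_1, so
  gamma(0) = (c_0 + phi_1 c_1) / (1 - phi_1^2) = (14.82837 + (0.874)(7.52294)) / (1 - (0.874)^2) = 21.403419 / 0.236124 = 90.644827.
  gamma(1) = phi_1 gamma(0) + c_1 = (0.874)(90.644827) + (7.52294) = 86.746519.
Therefore gamma(1) = 86.7465 (to 4 decimal places).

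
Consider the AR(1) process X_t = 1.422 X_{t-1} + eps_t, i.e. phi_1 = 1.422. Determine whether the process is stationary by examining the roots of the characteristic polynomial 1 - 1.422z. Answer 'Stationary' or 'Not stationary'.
\text{Not stationary}

The AR(p) characteristic polynomial is P(z) = 1 - 1.422z.
Stationarity requires all roots to lie outside the unit circle, i.e. |z| > 1 for every root.
This is linear in z: 1 + (-1.422) z = 0  =>  z = -1/(-1.422) = 0.703235,  |z| = 0.703235.
Moduli of all roots: 0.7032.
All moduli strictly greater than 1? No.
Verdict: Not stationary.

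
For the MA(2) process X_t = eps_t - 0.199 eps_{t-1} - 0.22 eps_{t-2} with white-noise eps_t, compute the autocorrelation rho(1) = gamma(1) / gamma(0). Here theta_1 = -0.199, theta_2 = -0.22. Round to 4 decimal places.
\rho(1) = -0.1427

For an MA(q) process with theta_0 = 1, the autocovariance is
  gamma(k) = sigma^2 * sum_{i=0..q-k} theta_i * theta_{i+k},
and rho(k) = gamma(k) / gamma(0). Sigma^2 cancels.
  numerator   = (1)*(-0.199) + (-0.199)*(-0.22) = -0.15522.
  denominator = (1)^2 + (-0.199)^2 + (-0.22)^2 = 1.088001.
  rho(1) = -0.15522 / 1.088001 = -0.1427.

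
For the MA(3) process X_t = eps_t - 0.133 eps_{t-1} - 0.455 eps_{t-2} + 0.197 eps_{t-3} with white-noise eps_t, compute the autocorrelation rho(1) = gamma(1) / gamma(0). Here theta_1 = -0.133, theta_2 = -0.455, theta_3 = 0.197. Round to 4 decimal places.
\rho(1) = -0.1283

For an MA(q) process with theta_0 = 1, the autocovariance is
  gamma(k) = sigma^2 * sum_{i=0..q-k} theta_i * theta_{i+k},
and rho(k) = gamma(k) / gamma(0). Sigma^2 cancels.
  numerator   = (1)*(-0.133) + (-0.133)*(-0.455) + (-0.455)*(0.197) = -0.16212.
  denominator = (1)^2 + (-0.133)^2 + (-0.455)^2 + (0.197)^2 = 1.263523.
  rho(1) = -0.16212 / 1.263523 = -0.1283.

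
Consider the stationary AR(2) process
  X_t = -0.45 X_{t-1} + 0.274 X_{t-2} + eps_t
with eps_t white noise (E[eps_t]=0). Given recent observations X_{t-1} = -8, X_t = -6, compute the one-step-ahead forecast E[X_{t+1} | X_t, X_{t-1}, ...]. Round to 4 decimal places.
E[X_{t+1} \mid \mathcal F_t] = 0.5080

For an AR(p) model X_t = c + sum_i phi_i X_{t-i} + eps_t, the
one-step-ahead conditional mean is
  E[X_{t+1} | X_t, ...] = c + sum_i phi_i X_{t+1-i}.
Substitute known values:
  E[X_{t+1} | ...] = (-0.45) * (-6) + (0.274) * (-8)
                   = 0.5080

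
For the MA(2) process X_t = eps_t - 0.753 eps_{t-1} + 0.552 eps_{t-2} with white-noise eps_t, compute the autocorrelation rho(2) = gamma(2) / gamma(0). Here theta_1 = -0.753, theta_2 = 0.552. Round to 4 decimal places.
\rho(2) = 0.2949

For an MA(q) process with theta_0 = 1, the autocovariance is
  gamma(k) = sigma^2 * sum_{i=0..q-k} theta_i * theta_{i+k},
and rho(k) = gamma(k) / gamma(0). Sigma^2 cancels.
  numerator   = (1)*(0.552) = 0.552.
  denominator = (1)^2 + (-0.753)^2 + (0.552)^2 = 1.871713.
  rho(2) = 0.552 / 1.871713 = 0.2949.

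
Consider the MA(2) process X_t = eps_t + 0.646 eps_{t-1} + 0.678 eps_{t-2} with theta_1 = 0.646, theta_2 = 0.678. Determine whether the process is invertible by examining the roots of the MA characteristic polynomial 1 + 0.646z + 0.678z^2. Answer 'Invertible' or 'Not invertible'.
\text{Invertible}

The MA(q) characteristic polynomial is P(z) = 1 + 0.646z + 0.678z^2.
Invertibility requires all roots to lie outside the unit circle, i.e. |z| > 1 for every root.
Set 1 + (0.646) z + (0.678) z^2 = 0, i.e. a z^2 + b z + c = 0 with a = 0.678, b = 0.646, c = 1.
Discriminant D = b^2 - 4ac = (0.646)^2 - 4*(0.678)*1 = 0.417316 - (2.712) = -2.294684.
D < 0, so the roots are the complex-conjugate pair z = (-b +/- i sqrt(-D)) / (2a) = -0.4764 +/- 1.1171i.
For a conjugate pair |z|^2 = z * conj(z) = (product of roots) = c/a = 1/(0.678) = 1.474926, so |z| = sqrt(1.474926) = 1.2145 for both roots.
Moduli of all roots: 1.2145, 1.2145.
All moduli strictly greater than 1? Yes.
Verdict: Invertible.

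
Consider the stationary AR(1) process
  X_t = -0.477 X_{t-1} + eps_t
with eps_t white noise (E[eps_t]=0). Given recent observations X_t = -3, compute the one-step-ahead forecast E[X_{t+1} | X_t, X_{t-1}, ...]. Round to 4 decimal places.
E[X_{t+1} \mid \mathcal F_t] = 1.4310

For an AR(p) model X_t = c + sum_i phi_i X_{t-i} + eps_t, the
one-step-ahead conditional mean is
  E[X_{t+1} | X_t, ...] = c + sum_i phi_i X_{t+1-i}.
Substitute known values:
  E[X_{t+1} | ...] = (-0.477) * (-3)
                   = 1.4310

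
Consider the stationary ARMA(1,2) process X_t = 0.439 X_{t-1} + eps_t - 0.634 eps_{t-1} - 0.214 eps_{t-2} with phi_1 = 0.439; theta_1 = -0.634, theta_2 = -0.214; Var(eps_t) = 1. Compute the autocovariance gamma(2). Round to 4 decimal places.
\gamma(2) = -0.2525

Multiply the model equation by X_{t-k} and take expectations. With theta_0 = psi_0 = 1 and psi_j the MA(infinity) weights, this gives
  gamma(k) - sum_i phi_i gamma(k-i) = c_k,
  c_k = sigma^2 * sum_{j=k..q} theta_j psi_{j-k}   (c_k = 0 for k > q),
using gamma(-m) = gamma(m).
psi-weights needed (psi_j = theta_j + sum_i phi_i psi_{j-i}):
  psi_1 = theta_1 + phi_1 = -0.634 + (0.439) = -0.195
  psi_2 = theta_2 + phi_1 psi_1 = -0.214 + (0.439)(-0.195) = -0.299605
Right-hand sides:
  c_0 = sigma^2 (1 + theta_1 psi_1 + theta_2 psi_2) = 1 * (1 + (-0.634)(-0.195) + (-0.214)(-0.299605)) = 1 * 1.187745 = 1.187745
  c_1 = sigma^2 (theta_1 + theta_2 psi_1) = 1 * (-0.634 + (-0.214)(-0.195)) = -0.59227
  c_2 = sigma^2 theta_2 = 1 * (-0.214) = -0.214
Equations for k = 0 and k = 1 (AR order 1):
  gamma(0) = phi_1 gamma(1) + c_0
  gamma(1) = phi_1 gamma(0) + c_1
Substituting the second into the first: gamma(0) (1 - phi_1^2) = c_0 + phi_1 c_1, so
  gamma(0) = (c_0 + phi_1 c_1) / (1 - phi_1^2) = (1.187745 + (0.439)(-0.59227)) / (1 - (0.439)^2) = 0.927739 / 0.807279 = 1.149217.
  gamma(1) = phi_1 gamma(0) + c_1 = (0.439)(1.149217) + (-0.59227) = -0.087764.
For k = 2: gamma(2) = phi_1 gamma(1) + c_2
  = (0.439)(-0.087764) + (-0.214) = -0.252528.
Therefore gamma(2) = -0.2525 (to 4 decimal places).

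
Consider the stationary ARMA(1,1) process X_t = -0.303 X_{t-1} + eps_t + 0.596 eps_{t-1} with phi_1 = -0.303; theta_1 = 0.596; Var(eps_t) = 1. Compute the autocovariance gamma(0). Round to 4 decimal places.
\gamma(0) = 1.0945

Multiply the model equation by X_{t-k} and take expectations. With theta_0 = psi_0 = 1 and psi_j the MA(infinity) weights, this gives
  gamma(k) - sum_i phi_i gamma(k-i) = c_k,
  c_k = sigma^2 * sum_{j=k..q} theta_j psi_{j-k}   (c_k = 0 for k > q),
using gamma(-m) = gamma(m).
psi-weights needed (psi_j = theta_j + sum_i phi_i psi_{j-i}):
  psi_1 = theta_1 + phi_1 = 0.596 + (-0.303) = 0.293
Right-hand sides:
  c_0 = sigma^2 (1 + theta_1 psi_1) = 1 * (1 + (0.596)(0.293)) = 1 * 1.174628 = 1.174628
  c_1 = sigma^2 theta_1 = 1 * (0.596) = 0.596
  c_2 = 0
Equations for k = 0 and k = 1 (AR order 1):
  gamma(0) = phi_1 gamma(1) + c_0
  gamma(1) = phi_1 gamma(0) + c_1
Substituting the second into the first: gamma(0) (1 - phi_1^2) = c_0 + phi_1 c_1, so
  gamma(0) = (c_0 + phi_1 c_1) / (1 - phi_1^2) = (1.174628 + (-0.303)(0.596)) / (1 - (-0.303)^2) = 0.99404 / 0.908191 = 1.094527.
Therefore gamma(0) = 1.0945 (to 4 decimal places).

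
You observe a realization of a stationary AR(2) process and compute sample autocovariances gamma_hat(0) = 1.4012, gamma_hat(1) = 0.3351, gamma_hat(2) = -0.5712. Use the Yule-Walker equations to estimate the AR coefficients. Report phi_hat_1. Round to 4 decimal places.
\hat\phi_{1} = 0.3571

The Yule-Walker equations for an AR(p) process read, in matrix form,
  Gamma_p phi = r_p,   with   (Gamma_p)_{ij} = gamma(|i - j|),
                       (r_p)_i = gamma(i),   i,j = 1..p.
Substitute the sample gammas (Toeplitz matrix and right-hand side of size 2):
  Gamma_p = [[1.4012, 0.3351], [0.3351, 1.4012]]
  r_p     = [0.3351, -0.5712]
Written out:
  1.4012 phi_1 + 0.3351 phi_2 = 0.3351
  0.3351 phi_1 + 1.4012 phi_2 = -0.5712
Solve by Cramer's rule:
  det = gamma(0)^2 - gamma(1)^2 = (1.4012)^2 - (0.3351)^2 = 1.96336144 - 0.11229201 = 1.85106943
  phi_hat_1 = [gamma(1) gamma(0) - gamma(1) gamma(2)] / det = [(0.3351)(1.4012) - (0.3351)(-0.5712)] / 1.85106943 = 0.66095124 / 1.85106943 = 0.3571
  phi_hat_2 = [gamma(0) gamma(2) - gamma(1)^2] / det = [(1.4012)(-0.5712) - (0.3351)^2] / 1.85106943 = -0.91265745 / 1.85106943 = -0.493
So phi_hat = [0.3571, -0.4930].
Therefore phi_hat_1 = 0.3571.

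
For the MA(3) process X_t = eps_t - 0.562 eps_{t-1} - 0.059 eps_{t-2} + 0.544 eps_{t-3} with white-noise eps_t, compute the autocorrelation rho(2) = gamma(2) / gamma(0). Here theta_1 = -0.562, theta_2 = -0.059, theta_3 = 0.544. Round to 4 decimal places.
\rho(2) = -0.2258

For an MA(q) process with theta_0 = 1, the autocovariance is
  gamma(k) = sigma^2 * sum_{i=0..q-k} theta_i * theta_{i+k},
and rho(k) = gamma(k) / gamma(0). Sigma^2 cancels.
  numerator   = (1)*(-0.059) + (-0.562)*(0.544) = -0.364728.
  denominator = (1)^2 + (-0.562)^2 + (-0.059)^2 + (0.544)^2 = 1.615261.
  rho(2) = -0.364728 / 1.615261 = -0.2258.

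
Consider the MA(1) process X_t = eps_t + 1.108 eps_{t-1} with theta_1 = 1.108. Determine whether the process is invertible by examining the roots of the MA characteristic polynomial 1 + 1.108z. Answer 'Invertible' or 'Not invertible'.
\text{Not invertible}

The MA(q) characteristic polynomial is P(z) = 1 + 1.108z.
Invertibility requires all roots to lie outside the unit circle, i.e. |z| > 1 for every root.
This is linear in z: 1 + (1.108) z = 0  =>  z = -1/(1.108) = -0.902527,  |z| = 0.902527.
Moduli of all roots: 0.9025.
All moduli strictly greater than 1? No.
Verdict: Not invertible.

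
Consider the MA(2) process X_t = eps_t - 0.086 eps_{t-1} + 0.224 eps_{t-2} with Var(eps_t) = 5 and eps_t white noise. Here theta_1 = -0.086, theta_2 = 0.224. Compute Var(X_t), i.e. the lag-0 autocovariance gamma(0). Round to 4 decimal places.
\gamma(0) = 5.2879

For an MA(q) process X_t = eps_t + sum_i theta_i eps_{t-i} with
Var(eps_t) = sigma^2, the variance is
  gamma(0) = sigma^2 * (1 + sum_i theta_i^2).
  sum_i theta_i^2 = (-0.086)^2 + (0.224)^2 = 0.007396 + 0.050176 = 0.057572.
  gamma(0) = 5 * (1 + 0.057572) = 5 * 1.057572 = 5.28786, which rounds to 5.2879.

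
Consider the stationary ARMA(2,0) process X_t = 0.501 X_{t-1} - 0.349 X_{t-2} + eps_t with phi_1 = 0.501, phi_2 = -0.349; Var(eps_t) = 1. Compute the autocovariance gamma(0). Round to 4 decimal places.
\gamma(0) = 1.3209

Multiply the model equation by X_{t-k} and take expectations. With theta_0 = psi_0 = 1 and psi_j the MA(infinity) weights, this gives
  gamma(k) - sum_i phi_i gamma(k-i) = c_k,
  c_k = sigma^2 * sum_{j=k..q} theta_j psi_{j-k}   (c_k = 0 for k > q),
using gamma(-m) = gamma(m).
Pure AR (q = 0): c_0 = sigma^2 = 1, c_k = 0 for k >= 1.
Equations for k = 0, 1, 2 (AR order 2, c_2 = 0):
  (E0) gamma(0) = phi_1 gamma(1) + phi_2 gamma(2) + c_0
  (E1) gamma(1) = phi_1 gamma(0) + phi_2 gamma(1) + c_1
  (E2) gamma(2) = phi_1 gamma(1) + phi_2 gamma(0)
From (E1): gamma(1) = A gamma(0) + B with
  A = phi_1 / (1 - phi_2) = 0.501 / 1.349 = 0.371386,   B = c_1 / (1 - phi_2) = 0 / 1.349 = 0.
Insert (E2) into (E0): gamma(0) (1 - phi_2^2) = phi_1 (1 + phi_2) gamma(1) + c_0.
  phi_1 (1 + phi_2) = (0.501)(0.651) = 0.326151,   1 - phi_2^2 = 0.878199.
Replace gamma(1) by A gamma(0) + B and collect gamma(0):
  gamma(0) [0.878199 - (0.326151)(0.371386)] = c_0 = 1
  gamma(0) * 0.757071 = 1
  gamma(0) = 1 / 0.757071 = 1.32088.
Therefore gamma(0) = 1.3209 (to 4 decimal places).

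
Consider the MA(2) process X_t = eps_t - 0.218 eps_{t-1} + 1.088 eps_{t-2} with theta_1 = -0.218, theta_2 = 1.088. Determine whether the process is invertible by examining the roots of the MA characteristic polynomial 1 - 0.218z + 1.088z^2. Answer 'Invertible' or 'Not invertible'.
\text{Not invertible}

The MA(q) characteristic polynomial is P(z) = 1 - 0.218z + 1.088z^2.
Invertibility requires all roots to lie outside the unit circle, i.e. |z| > 1 for every root.
Set 1 + (-0.218) z + (1.088) z^2 = 0, i.e. a z^2 + b z + c = 0 with a = 1.088, b = -0.218, c = 1.
Discriminant D = b^2 - 4ac = (-0.218)^2 - 4*(1.088)*1 = 0.047524 - (4.352) = -4.304476.
D < 0, so the roots are the complex-conjugate pair z = (-b +/- i sqrt(-D)) / (2a) = 0.1002 +/- 0.9535i.
For a conjugate pair |z|^2 = z * conj(z) = (product of roots) = c/a = 1/(1.088) = 0.919118, so |z| = sqrt(0.919118) = 0.9587 for both roots.
Moduli of all roots: 0.9587, 0.9587.
All moduli strictly greater than 1? No.
Verdict: Not invertible.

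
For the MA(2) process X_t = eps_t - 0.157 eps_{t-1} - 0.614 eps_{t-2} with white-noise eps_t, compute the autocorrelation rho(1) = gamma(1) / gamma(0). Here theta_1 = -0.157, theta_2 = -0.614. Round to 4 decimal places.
\rho(1) = -0.0432

For an MA(q) process with theta_0 = 1, the autocovariance is
  gamma(k) = sigma^2 * sum_{i=0..q-k} theta_i * theta_{i+k},
and rho(k) = gamma(k) / gamma(0). Sigma^2 cancels.
  numerator   = (1)*(-0.157) + (-0.157)*(-0.614) = -0.060602.
  denominator = (1)^2 + (-0.157)^2 + (-0.614)^2 = 1.401645.
  rho(1) = -0.060602 / 1.401645 = -0.0432.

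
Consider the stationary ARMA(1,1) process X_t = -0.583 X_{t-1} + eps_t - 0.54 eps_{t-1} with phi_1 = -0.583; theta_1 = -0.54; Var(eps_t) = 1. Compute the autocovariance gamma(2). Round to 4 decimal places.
\gamma(2) = 1.3041

Multiply the model equation by X_{t-k} and take expectations. With theta_0 = psi_0 = 1 and psi_j the MA(infinity) weights, this gives
  gamma(k) - sum_i phi_i gamma(k-i) = c_k,
  c_k = sigma^2 * sum_{j=k..q} theta_j psi_{j-k}   (c_k = 0 for k > q),
using gamma(-m) = gamma(m).
psi-weights needed (psi_j = theta_j + sum_i phi_i psi_{j-i}):
  psi_1 = theta_1 + phi_1 = -0.54 + (-0.583) = -1.123
Right-hand sides:
  c_0 = sigma^2 (1 + theta_1 psi_1) = 1 * (1 + (-0.54)(-1.123)) = 1 * 1.60642 = 1.60642
  c_1 = sigma^2 theta_1 = 1 * (-0.54) = -0.54
  c_2 = 0
Equations for k = 0 and k = 1 (AR order 1):
  gamma(0) = phi_1 gamma(1) + c_0
  gamma(1) = phi_1 gamma(0) + c_1
Substituting the second into the first: gamma(0) (1 - phi_1^2) = c_0 + phi_1 c_1, so
  gamma(0) = (c_0 + phi_1 c_1) / (1 - phi_1^2) = (1.60642 + (-0.583)(-0.54)) / (1 - (-0.583)^2) = 1.92124 / 0.660111 = 2.91048.
  gamma(1) = phi_1 gamma(0) + c_1 = (-0.583)(2.91048) + (-0.54) = -2.23681.
For k = 2 (> q): gamma(2) = phi_1 gamma(1) = (-0.583)(-2.23681) = 1.30406.
Therefore gamma(2) = 1.3041 (to 4 decimal places).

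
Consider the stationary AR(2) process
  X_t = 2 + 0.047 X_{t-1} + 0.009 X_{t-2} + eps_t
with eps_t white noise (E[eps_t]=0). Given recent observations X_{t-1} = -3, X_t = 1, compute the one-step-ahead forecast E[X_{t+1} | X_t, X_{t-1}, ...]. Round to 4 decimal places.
E[X_{t+1} \mid \mathcal F_t] = 2.0200

For an AR(p) model X_t = c + sum_i phi_i X_{t-i} + eps_t, the
one-step-ahead conditional mean is
  E[X_{t+1} | X_t, ...] = c + sum_i phi_i X_{t+1-i}.
Substitute known values:
  E[X_{t+1} | ...] = 2 + (0.047) * (1) + (0.009) * (-3)
                   = 2.0200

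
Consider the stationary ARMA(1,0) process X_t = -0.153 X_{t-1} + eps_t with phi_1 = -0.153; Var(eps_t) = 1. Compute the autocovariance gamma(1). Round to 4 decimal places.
\gamma(1) = -0.1567

Multiply the model equation by X_{t-k} and take expectations. With theta_0 = psi_0 = 1 and psi_j the MA(infinity) weights, this gives
  gamma(k) - sum_i phi_i gamma(k-i) = c_k,
  c_k = sigma^2 * sum_{j=k..q} theta_j psi_{j-k}   (c_k = 0 for k > q),
using gamma(-m) = gamma(m).
Pure AR (q = 0): c_0 = sigma^2 = 1, c_k = 0 for k >= 1.
Equations for k = 0 and k = 1 (AR order 1):
  gamma(0) = phi_1 gamma(1) + c_0
  gamma(1) = phi_1 gamma(0) + c_1
Substituting the second into the first: gamma(0) (1 - phi_1^2) = c_0 + phi_1 c_1, so
  gamma(0) = c_0 / (1 - phi_1^2) = 1 / (1 - (-0.153)^2) = 1 / 0.976591 = 1.02397.
  gamma(1) = phi_1 gamma(0) = (-0.153)(1.02397) = -0.156667.
Therefore gamma(1) = -0.1567 (to 4 decimal places).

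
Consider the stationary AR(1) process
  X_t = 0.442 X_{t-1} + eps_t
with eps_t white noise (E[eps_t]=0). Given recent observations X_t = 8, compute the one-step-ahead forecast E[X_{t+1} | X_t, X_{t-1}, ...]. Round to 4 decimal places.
E[X_{t+1} \mid \mathcal F_t] = 3.5360

For an AR(p) model X_t = c + sum_i phi_i X_{t-i} + eps_t, the
one-step-ahead conditional mean is
  E[X_{t+1} | X_t, ...] = c + sum_i phi_i X_{t+1-i}.
Substitute known values:
  E[X_{t+1} | ...] = (0.442) * (8)
                   = 3.5360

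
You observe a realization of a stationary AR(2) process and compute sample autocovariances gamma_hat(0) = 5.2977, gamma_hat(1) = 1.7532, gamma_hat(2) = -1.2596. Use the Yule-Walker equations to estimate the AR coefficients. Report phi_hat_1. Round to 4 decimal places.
\hat\phi_{1} = 0.4600

The Yule-Walker equations for an AR(p) process read, in matrix form,
  Gamma_p phi = r_p,   with   (Gamma_p)_{ij} = gamma(|i - j|),
                       (r_p)_i = gamma(i),   i,j = 1..p.
Substitute the sample gammas (Toeplitz matrix and right-hand side of size 2):
  Gamma_p = [[5.2977, 1.7532], [1.7532, 5.2977]]
  r_p     = [1.7532, -1.2596]
Written out:
  5.2977 phi_1 + 1.7532 phi_2 = 1.7532
  1.7532 phi_1 + 5.2977 phi_2 = -1.2596
Solve by Cramer's rule:
  det = gamma(0)^2 - gamma(1)^2 = (5.2977)^2 - (1.7532)^2 = 28.06562529 - 3.07371024 = 24.99191505
  phi_hat_1 = [gamma(1) gamma(0) - gamma(1) gamma(2)] / det = [(1.7532)(5.2977) - (1.7532)(-1.2596)] / 24.99191505 = 11.49625836 / 24.99191505 = 0.46
  phi_hat_2 = [gamma(0) gamma(2) - gamma(1)^2] / det = [(5.2977)(-1.2596) - (1.7532)^2] / 24.99191505 = -9.74669316 / 24.99191505 = -0.39
So phi_hat = [0.4600, -0.3900].
Therefore phi_hat_1 = 0.4600.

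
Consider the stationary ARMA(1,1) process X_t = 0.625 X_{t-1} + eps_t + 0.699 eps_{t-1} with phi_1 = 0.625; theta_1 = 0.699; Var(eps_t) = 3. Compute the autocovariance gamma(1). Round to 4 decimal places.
\gamma(1) = 9.3658

Multiply the model equation by X_{t-k} and take expectations. With theta_0 = psi_0 = 1 and psi_j the MA(infinity) weights, this gives
  gamma(k) - sum_i phi_i gamma(k-i) = c_k,
  c_k = sigma^2 * sum_{j=k..q} theta_j psi_{j-k}   (c_k = 0 for k > q),
using gamma(-m) = gamma(m).
psi-weights needed (psi_j = theta_j + sum_i phi_i psi_{j-i}):
  psi_1 = theta_1 + phi_1 = 0.699 + (0.625) = 1.324
Right-hand sides:
  c_0 = sigma^2 (1 + theta_1 psi_1) = 3 * (1 + (0.699)(1.324)) = 3 * 1.925476 = 5.776428
  c_1 = sigma^2 theta_1 = 3 * (0.699) = 2.097
  c_2 = 0
Equations for k = 0 and k = 1 (AR order 1):
  gamma(0) = phi_1 gamma(1) + c_0
  gamma(1) = phi_1 gamma(0) + c_1
Substituting the second into the first: gamma(0) (1 - phi_1^2) = c_0 + phi_1 c_1, so
  gamma(0) = (c_0 + phi_1 c_1) / (1 - phi_1^2) = (5.776428 + (0.625)(2.097)) / (1 - (0.625)^2) = 7.087053 / 0.609375 = 11.630036.
  gamma(1) = phi_1 gamma(0) + c_1 = (0.625)(11.630036) + (2.097) = 9.365772.
Therefore gamma(1) = 9.3658 (to 4 decimal places).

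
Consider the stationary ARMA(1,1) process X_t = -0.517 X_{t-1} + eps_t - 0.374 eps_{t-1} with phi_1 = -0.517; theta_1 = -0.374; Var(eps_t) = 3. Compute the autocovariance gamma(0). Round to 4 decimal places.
\gamma(0) = 6.2505

Multiply the model equation by X_{t-k} and take expectations. With theta_0 = psi_0 = 1 and psi_j the MA(infinity) weights, this gives
  gamma(k) - sum_i phi_i gamma(k-i) = c_k,
  c_k = sigma^2 * sum_{j=k..q} theta_j psi_{j-k}   (c_k = 0 for k > q),
using gamma(-m) = gamma(m).
psi-weights needed (psi_j = theta_j + sum_i phi_i psi_{j-i}):
  psi_1 = theta_1 + phi_1 = -0.374 + (-0.517) = -0.891
Right-hand sides:
  c_0 = sigma^2 (1 + theta_1 psi_1) = 3 * (1 + (-0.374)(-0.891)) = 3 * 1.333234 = 3.999702
  c_1 = sigma^2 theta_1 = 3 * (-0.374) = -1.122
  c_2 = 0
Equations for k = 0 and k = 1 (AR order 1):
  gamma(0) = phi_1 gamma(1) + c_0
  gamma(1) = phi_1 gamma(0) + c_1
Substituting the second into the first: gamma(0) (1 - phi_1^2) = c_0 + phi_1 c_1, so
  gamma(0) = (c_0 + phi_1 c_1) / (1 - phi_1^2) = (3.999702 + (-0.517)(-1.122)) / (1 - (-0.517)^2) = 4.579776 / 0.732711 = 6.250453.
Therefore gamma(0) = 6.2505 (to 4 decimal places).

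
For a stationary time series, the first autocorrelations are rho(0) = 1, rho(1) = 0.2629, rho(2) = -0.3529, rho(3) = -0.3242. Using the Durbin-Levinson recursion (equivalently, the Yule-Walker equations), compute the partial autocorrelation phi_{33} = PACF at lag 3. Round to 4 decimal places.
\phi_{33} = -0.0949

The PACF at lag k is phi_{kk}, the last component of the solution
to the Yule-Walker system G_k phi = r_k where
  (G_k)_{ij} = rho(|i - j|), (r_k)_i = rho(i), i,j = 1..k.
Equivalently, Durbin-Levinson gives phi_{kk} iteratively:
  phi_{11} = rho(1)
  phi_{kk} = [rho(k) - sum_{j=1..k-1} phi_{k-1,j} rho(k-j)]
            / [1 - sum_{j=1..k-1} phi_{k-1,j} rho(j)],
  phi_{k,j} = phi_{k-1,j} - phi_{kk} phi_{k-1,k-j},  j = 1..k-1.
Step k = 1:
  phi_11 = rho(1) = 0.2629.
Step k = 2:
  phi_22 = [rho(2) - phi_11 rho(1)] / [1 - phi_11 rho(1)] = [-0.3529 - (0.2629)(0.2629)] / [1 - (0.2629)(0.2629)]
         = -0.42201641 / 0.93088359 = -0.45335.
  Update: phi_21 = phi_11 - phi_22 phi_11 = 0.2629 - (-0.45335)(0.2629) = 0.382086.
Step k = 3:
  phi_33 = [rho(3) - phi_21 rho(2) - phi_22 rho(1)] / [1 - phi_21 rho(1) - phi_22 rho(2)]
    numerator   = -0.3242 - (0.382086)(-0.3529) - (-0.45335)(0.2629) = -0.07017611
    denominator = 1 - (0.382086)(0.2629) - (-0.45335)(-0.3529) = 0.7395623
  phi_33 = -0.07017611 / 0.7395623 = -0.0949.
Therefore phi_{33} = -0.0949.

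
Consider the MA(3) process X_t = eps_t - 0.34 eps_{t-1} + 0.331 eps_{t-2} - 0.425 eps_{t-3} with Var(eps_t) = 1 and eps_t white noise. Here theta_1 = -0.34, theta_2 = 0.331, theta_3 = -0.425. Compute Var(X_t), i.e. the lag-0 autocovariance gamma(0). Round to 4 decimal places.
\gamma(0) = 1.4058

For an MA(q) process X_t = eps_t + sum_i theta_i eps_{t-i} with
Var(eps_t) = sigma^2, the variance is
  gamma(0) = sigma^2 * (1 + sum_i theta_i^2).
  sum_i theta_i^2 = (-0.34)^2 + (0.331)^2 + (-0.425)^2 = 0.1156 + 0.109561 + 0.180625 = 0.405786.
  gamma(0) = 1 * (1 + 0.405786) = 1 * 1.405786 = 1.405786, which rounds to 1.4058.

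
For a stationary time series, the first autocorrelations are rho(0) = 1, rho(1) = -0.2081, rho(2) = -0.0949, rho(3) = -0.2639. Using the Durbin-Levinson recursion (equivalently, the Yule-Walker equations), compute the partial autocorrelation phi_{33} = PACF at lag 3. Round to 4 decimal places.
\phi_{33} = -0.3379

The PACF at lag k is phi_{kk}, the last component of the solution
to the Yule-Walker system G_k phi = r_k where
  (G_k)_{ij} = rho(|i - j|), (r_k)_i = rho(i), i,j = 1..k.
Equivalently, Durbin-Levinson gives phi_{kk} iteratively:
  phi_{11} = rho(1)
  phi_{kk} = [rho(k) - sum_{j=1..k-1} phi_{k-1,j} rho(k-j)]
            / [1 - sum_{j=1..k-1} phi_{k-1,j} rho(j)],
  phi_{k,j} = phi_{k-1,j} - phi_{kk} phi_{k-1,k-j},  j = 1..k-1.
Step k = 1:
  phi_11 = rho(1) = -0.2081.
Step k = 2:
  phi_22 = [rho(2) - phi_11 rho(1)] / [1 - phi_11 rho(1)] = [-0.0949 - (-0.2081)(-0.2081)] / [1 - (-0.2081)(-0.2081)]
         = -0.13820561 / 0.95669439 = -0.144462.
  Update: phi_21 = phi_11 - phi_22 phi_11 = -0.2081 - (-0.144462)(-0.2081) = -0.238162.
Step k = 3:
  phi_33 = [rho(3) - phi_21 rho(2) - phi_22 rho(1)] / [1 - phi_21 rho(1) - phi_22 rho(2)]
    numerator   = -0.2639 - (-0.238162)(-0.0949) - (-0.144462)(-0.2081) = -0.31656408
    denominator = 1 - (-0.238162)(-0.2081) - (-0.144462)(-0.0949) = 0.93672899
  phi_33 = -0.31656408 / 0.93672899 = -0.3379.
Therefore phi_{33} = -0.3379.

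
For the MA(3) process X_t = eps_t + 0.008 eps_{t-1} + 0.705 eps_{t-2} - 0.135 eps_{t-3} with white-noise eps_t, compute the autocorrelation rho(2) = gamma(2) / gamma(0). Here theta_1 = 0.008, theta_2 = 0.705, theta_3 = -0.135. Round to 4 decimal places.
\rho(2) = 0.4645

For an MA(q) process with theta_0 = 1, the autocovariance is
  gamma(k) = sigma^2 * sum_{i=0..q-k} theta_i * theta_{i+k},
and rho(k) = gamma(k) / gamma(0). Sigma^2 cancels.
  numerator   = (1)*(0.705) + (0.008)*(-0.135) = 0.70392.
  denominator = (1)^2 + (0.008)^2 + (0.705)^2 + (-0.135)^2 = 1.515314.
  rho(2) = 0.70392 / 1.515314 = 0.4645.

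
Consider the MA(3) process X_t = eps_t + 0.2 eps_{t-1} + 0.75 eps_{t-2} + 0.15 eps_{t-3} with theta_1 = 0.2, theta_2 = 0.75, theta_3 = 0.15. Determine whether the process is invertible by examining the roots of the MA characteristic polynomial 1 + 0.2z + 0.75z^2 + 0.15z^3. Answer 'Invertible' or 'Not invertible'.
\text{Invertible}

The MA(q) characteristic polynomial is P(z) = 1 + 0.2z + 0.75z^2 + 0.15z^3.
Invertibility requires all roots to lie outside the unit circle, i.e. |z| > 1 for every root.
Degree 3: look for a simple real root z0 first, then factor out (1 - z/z0) and solve the remaining quadratic.
Testing z0 = -5: P(-5) = 1 + (0.2)(-5) + (0.75)(-5)^2 + (0.15)(-5)^3
  = 1 + (-1) + (18.75) + (-18.75) = 0.  So z_0 = -5 is a root, |z_0| = 5.
Divide out the factor (1 + 0.2 z) = (1 - z/z0) (since 1/z0 = -0.2):
  P(z) = (1 + 0.2 z)(1 + (0) z + (0.75) z^2)
  [check: z-coef 0 - (-0.2) = 0.2; z^2-coef 0.75 - (-0.2)(0) = 0.75; z^3-coef -(-0.2)(0.75) = 0.15.]
Remaining roots from the quadratic factor 1 + (0) z + (0.75) z^2:
  Set 1 + (0) z + (0.75) z^2 = 0, i.e. a z^2 + b z + c = 0 with a = 0.75, b = 0, c = 1.
  Discriminant D = b^2 - 4ac = (0)^2 - 4*(0.75)*1 = 0 - (3) = -3.
  D < 0, so the roots are the complex-conjugate pair z = (-b +/- i sqrt(-D)) / (2a) = 0 +/- 1.1547i.
  For a conjugate pair |z|^2 = z * conj(z) = (product of roots) = c/a = 1/(0.75) = 1.333333, so |z| = sqrt(1.333333) = 1.1547 for both roots.
Moduli of all roots: 5.0000, 1.1547, 1.1547.
All moduli strictly greater than 1? Yes.
Verdict: Invertible.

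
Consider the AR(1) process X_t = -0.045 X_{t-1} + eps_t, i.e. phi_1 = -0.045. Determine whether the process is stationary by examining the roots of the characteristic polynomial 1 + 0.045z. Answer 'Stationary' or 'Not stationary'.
\text{Stationary}

The AR(p) characteristic polynomial is P(z) = 1 + 0.045z.
Stationarity requires all roots to lie outside the unit circle, i.e. |z| > 1 for every root.
This is linear in z: 1 + (0.045) z = 0  =>  z = -1/(0.045) = -22.222222,  |z| = 22.222222.
Moduli of all roots: 22.2222.
All moduli strictly greater than 1? Yes.
Verdict: Stationary.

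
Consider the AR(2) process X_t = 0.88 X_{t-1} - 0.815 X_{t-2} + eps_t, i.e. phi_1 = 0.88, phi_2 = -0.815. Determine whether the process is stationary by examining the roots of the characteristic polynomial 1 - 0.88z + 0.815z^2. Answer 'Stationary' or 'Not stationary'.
\text{Stationary}

The AR(p) characteristic polynomial is P(z) = 1 - 0.88z + 0.815z^2.
Stationarity requires all roots to lie outside the unit circle, i.e. |z| > 1 for every root.
Set 1 + (-0.88) z + (0.815) z^2 = 0, i.e. a z^2 + b z + c = 0 with a = 0.815, b = -0.88, c = 1.
Discriminant D = b^2 - 4ac = (-0.88)^2 - 4*(0.815)*1 = 0.7744 - (3.26) = -2.4856.
D < 0, so the roots are the complex-conjugate pair z = (-b +/- i sqrt(-D)) / (2a) = 0.5399 +/- 0.9672i.
For a conjugate pair |z|^2 = z * conj(z) = (product of roots) = c/a = 1/(0.815) = 1.226994, so |z| = sqrt(1.226994) = 1.1077 for both roots.
Moduli of all roots: 1.1077, 1.1077.
All moduli strictly greater than 1? Yes.
Verdict: Stationary.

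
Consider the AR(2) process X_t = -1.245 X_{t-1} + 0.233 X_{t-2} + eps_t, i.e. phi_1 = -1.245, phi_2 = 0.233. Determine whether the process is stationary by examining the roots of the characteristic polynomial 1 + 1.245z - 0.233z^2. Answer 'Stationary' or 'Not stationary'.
\text{Not stationary}

The AR(p) characteristic polynomial is P(z) = 1 + 1.245z - 0.233z^2.
Stationarity requires all roots to lie outside the unit circle, i.e. |z| > 1 for every root.
Set 1 + (1.245) z + (-0.233) z^2 = 0, i.e. a z^2 + b z + c = 0 with a = -0.233, b = 1.245, c = 1.
Discriminant D = b^2 - 4ac = (1.245)^2 - 4*(-0.233)*1 = 1.550025 - (-0.932) = 2.482025.
D >= 0, so the roots are real: z = (-b +/- sqrt(D)) / (2a) = (-1.245 +/- 1.575444) / (-0.466).
  z_1 = (-1.245 + 1.575444) / (-0.466) = -0.7091,   |z_1| = 0.7091.
  z_2 = (-1.245 - 1.575444) / (-0.466) = 6.0525,   |z_2| = 6.0525.
Moduli of all roots: 0.7091, 6.0525.
All moduli strictly greater than 1? No.
Verdict: Not stationary.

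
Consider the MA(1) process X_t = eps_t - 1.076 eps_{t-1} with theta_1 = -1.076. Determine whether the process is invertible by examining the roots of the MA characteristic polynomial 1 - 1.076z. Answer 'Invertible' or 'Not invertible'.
\text{Not invertible}

The MA(q) characteristic polynomial is P(z) = 1 - 1.076z.
Invertibility requires all roots to lie outside the unit circle, i.e. |z| > 1 for every root.
This is linear in z: 1 + (-1.076) z = 0  =>  z = -1/(-1.076) = 0.929368,  |z| = 0.929368.
Moduli of all roots: 0.9294.
All moduli strictly greater than 1? No.
Verdict: Not invertible.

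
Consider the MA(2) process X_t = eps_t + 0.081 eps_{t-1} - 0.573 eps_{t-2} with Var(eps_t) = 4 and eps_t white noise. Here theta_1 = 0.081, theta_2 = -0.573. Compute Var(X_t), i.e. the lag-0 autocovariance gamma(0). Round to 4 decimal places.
\gamma(0) = 5.3396

For an MA(q) process X_t = eps_t + sum_i theta_i eps_{t-i} with
Var(eps_t) = sigma^2, the variance is
  gamma(0) = sigma^2 * (1 + sum_i theta_i^2).
  sum_i theta_i^2 = (0.081)^2 + (-0.573)^2 = 0.006561 + 0.328329 = 0.33489.
  gamma(0) = 4 * (1 + 0.33489) = 4 * 1.33489 = 5.33956, which rounds to 5.3396.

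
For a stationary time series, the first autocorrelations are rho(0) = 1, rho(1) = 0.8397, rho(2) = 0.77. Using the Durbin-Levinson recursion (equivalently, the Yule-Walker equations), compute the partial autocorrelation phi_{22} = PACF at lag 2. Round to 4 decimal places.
\phi_{22} = 0.2201

The PACF at lag k is phi_{kk}, the last component of the solution
to the Yule-Walker system G_k phi = r_k where
  (G_k)_{ij} = rho(|i - j|), (r_k)_i = rho(i), i,j = 1..k.
Equivalently, Durbin-Levinson gives phi_{kk} iteratively:
  phi_{11} = rho(1)
  phi_{kk} = [rho(k) - sum_{j=1..k-1} phi_{k-1,j} rho(k-j)]
            / [1 - sum_{j=1..k-1} phi_{k-1,j} rho(j)],
  phi_{k,j} = phi_{k-1,j} - phi_{kk} phi_{k-1,k-j},  j = 1..k-1.
Step k = 1:
  phi_11 = rho(1) = 0.8397.
Step k = 2:
  phi_22 = [rho(2) - phi_11 rho(1)] / [1 - phi_11 rho(1)] = [0.77 - (0.8397)(0.8397)] / [1 - (0.8397)(0.8397)]
         = 0.06490391 / 0.29490391 = 0.2201.
Therefore phi_{22} = 0.2201.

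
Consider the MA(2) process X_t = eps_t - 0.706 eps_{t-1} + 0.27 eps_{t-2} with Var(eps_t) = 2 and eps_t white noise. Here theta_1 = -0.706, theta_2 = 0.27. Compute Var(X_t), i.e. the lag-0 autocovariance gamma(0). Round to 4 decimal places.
\gamma(0) = 3.1427

For an MA(q) process X_t = eps_t + sum_i theta_i eps_{t-i} with
Var(eps_t) = sigma^2, the variance is
  gamma(0) = sigma^2 * (1 + sum_i theta_i^2).
  sum_i theta_i^2 = (-0.706)^2 + (0.27)^2 = 0.498436 + 0.0729 = 0.571336.
  gamma(0) = 2 * (1 + 0.571336) = 2 * 1.571336 = 3.142672, which rounds to 3.1427.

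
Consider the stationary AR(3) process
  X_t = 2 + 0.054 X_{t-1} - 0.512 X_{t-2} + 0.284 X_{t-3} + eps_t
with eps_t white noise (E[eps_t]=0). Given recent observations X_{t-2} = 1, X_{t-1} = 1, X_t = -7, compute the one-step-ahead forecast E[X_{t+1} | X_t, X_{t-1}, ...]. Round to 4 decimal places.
E[X_{t+1} \mid \mathcal F_t] = 1.3940

For an AR(p) model X_t = c + sum_i phi_i X_{t-i} + eps_t, the
one-step-ahead conditional mean is
  E[X_{t+1} | X_t, ...] = c + sum_i phi_i X_{t+1-i}.
Substitute known values:
  E[X_{t+1} | ...] = 2 + (0.054) * (-7) + (-0.512) * (1) + (0.284) * (1)
                   = 1.3940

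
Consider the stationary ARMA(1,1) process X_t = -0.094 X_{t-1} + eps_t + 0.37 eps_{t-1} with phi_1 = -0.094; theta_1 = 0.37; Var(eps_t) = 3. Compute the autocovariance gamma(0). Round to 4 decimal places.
\gamma(0) = 3.2306

Multiply the model equation by X_{t-k} and take expectations. With theta_0 = psi_0 = 1 and psi_j the MA(infinity) weights, this gives
  gamma(k) - sum_i phi_i gamma(k-i) = c_k,
  c_k = sigma^2 * sum_{j=k..q} theta_j psi_{j-k}   (c_k = 0 for k > q),
using gamma(-m) = gamma(m).
psi-weights needed (psi_j = theta_j + sum_i phi_i psi_{j-i}):
  psi_1 = theta_1 + phi_1 = 0.37 + (-0.094) = 0.276
Right-hand sides:
  c_0 = sigma^2 (1 + theta_1 psi_1) = 3 * (1 + (0.37)(0.276)) = 3 * 1.10212 = 3.30636
  c_1 = sigma^2 theta_1 = 3 * (0.37) = 1.11
  c_2 = 0
Equations for k = 0 and k = 1 (AR order 1):
  gamma(0) = phi_1 gamma(1) + c_0
  gamma(1) = phi_1 gamma(0) + c_1
Substituting the second into the first: gamma(0) (1 - phi_1^2) = c_0 + phi_1 c_1, so
  gamma(0) = (c_0 + phi_1 c_1) / (1 - phi_1^2) = (3.30636 + (-0.094)(1.11)) / (1 - (-0.094)^2) = 3.20202 / 0.991164 = 3.230565.
Therefore gamma(0) = 3.2306 (to 4 decimal places).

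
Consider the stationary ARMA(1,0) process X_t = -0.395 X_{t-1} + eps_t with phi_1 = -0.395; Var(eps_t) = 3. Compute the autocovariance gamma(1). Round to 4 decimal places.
\gamma(1) = -1.4041

Multiply the model equation by X_{t-k} and take expectations. With theta_0 = psi_0 = 1 and psi_j the MA(infinity) weights, this gives
  gamma(k) - sum_i phi_i gamma(k-i) = c_k,
  c_k = sigma^2 * sum_{j=k..q} theta_j psi_{j-k}   (c_k = 0 for k > q),
using gamma(-m) = gamma(m).
Pure AR (q = 0): c_0 = sigma^2 = 3, c_k = 0 for k >= 1.
Equations for k = 0 and k = 1 (AR order 1):
  gamma(0) = phi_1 gamma(1) + c_0
  gamma(1) = phi_1 gamma(0) + c_1
Substituting the second into the first: gamma(0) (1 - phi_1^2) = c_0 + phi_1 c_1, so
  gamma(0) = c_0 / (1 - phi_1^2) = 3 / (1 - (-0.395)^2) = 3 / 0.843975 = 3.554608.
  gamma(1) = phi_1 gamma(0) = (-0.395)(3.554608) = -1.40407.
Therefore gamma(1) = -1.4041 (to 4 decimal places).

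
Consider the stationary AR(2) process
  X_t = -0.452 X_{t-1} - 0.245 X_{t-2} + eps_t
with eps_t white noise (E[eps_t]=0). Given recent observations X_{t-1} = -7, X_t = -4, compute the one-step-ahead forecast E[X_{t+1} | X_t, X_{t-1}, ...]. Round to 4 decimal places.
E[X_{t+1} \mid \mathcal F_t] = 3.5230

For an AR(p) model X_t = c + sum_i phi_i X_{t-i} + eps_t, the
one-step-ahead conditional mean is
  E[X_{t+1} | X_t, ...] = c + sum_i phi_i X_{t+1-i}.
Substitute known values:
  E[X_{t+1} | ...] = (-0.452) * (-4) + (-0.245) * (-7)
                   = 3.5230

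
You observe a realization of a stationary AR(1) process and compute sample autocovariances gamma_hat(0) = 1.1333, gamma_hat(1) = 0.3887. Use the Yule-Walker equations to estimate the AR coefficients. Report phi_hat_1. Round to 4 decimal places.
\hat\phi_{1} = 0.3430

The Yule-Walker equations for an AR(p) process read, in matrix form,
  Gamma_p phi = r_p,   with   (Gamma_p)_{ij} = gamma(|i - j|),
                       (r_p)_i = gamma(i),   i,j = 1..p.
Substitute the sample gammas (Toeplitz matrix and right-hand side of size 1):
  Gamma_p = [[1.1333]]
  r_p     = [0.3887]
With p = 1 this is the single equation gamma(0) phi_1 = gamma(1):
  phi_hat_1 = gamma(1) / gamma(0) = 0.3887 / 1.1333 = 0.3430.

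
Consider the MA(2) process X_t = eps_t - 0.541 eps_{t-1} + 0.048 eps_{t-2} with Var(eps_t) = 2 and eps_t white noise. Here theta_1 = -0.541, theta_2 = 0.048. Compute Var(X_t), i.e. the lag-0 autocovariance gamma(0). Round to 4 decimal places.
\gamma(0) = 2.5900

For an MA(q) process X_t = eps_t + sum_i theta_i eps_{t-i} with
Var(eps_t) = sigma^2, the variance is
  gamma(0) = sigma^2 * (1 + sum_i theta_i^2).
  sum_i theta_i^2 = (-0.541)^2 + (0.048)^2 = 0.292681 + 0.002304 = 0.294985.
  gamma(0) = 2 * (1 + 0.294985) = 2 * 1.294985 = 2.58997, which rounds to 2.5900.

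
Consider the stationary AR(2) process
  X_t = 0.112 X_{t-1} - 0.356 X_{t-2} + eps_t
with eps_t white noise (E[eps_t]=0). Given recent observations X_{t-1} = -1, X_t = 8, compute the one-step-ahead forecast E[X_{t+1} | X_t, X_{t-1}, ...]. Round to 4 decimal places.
E[X_{t+1} \mid \mathcal F_t] = 1.2520

For an AR(p) model X_t = c + sum_i phi_i X_{t-i} + eps_t, the
one-step-ahead conditional mean is
  E[X_{t+1} | X_t, ...] = c + sum_i phi_i X_{t+1-i}.
Substitute known values:
  E[X_{t+1} | ...] = (0.112) * (8) + (-0.356) * (-1)
                   = 1.2520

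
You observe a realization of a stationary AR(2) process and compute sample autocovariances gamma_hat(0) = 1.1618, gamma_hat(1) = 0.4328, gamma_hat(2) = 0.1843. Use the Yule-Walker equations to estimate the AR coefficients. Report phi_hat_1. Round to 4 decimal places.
\hat\phi_{1} = 0.3639

The Yule-Walker equations for an AR(p) process read, in matrix form,
  Gamma_p phi = r_p,   with   (Gamma_p)_{ij} = gamma(|i - j|),
                       (r_p)_i = gamma(i),   i,j = 1..p.
Substitute the sample gammas (Toeplitz matrix and right-hand side of size 2):
  Gamma_p = [[1.1618, 0.4328], [0.4328, 1.1618]]
  r_p     = [0.4328, 0.1843]
Written out:
  1.1618 phi_1 + 0.4328 phi_2 = 0.4328
  0.4328 phi_1 + 1.1618 phi_2 = 0.1843
Solve by Cramer's rule:
  det = gamma(0)^2 - gamma(1)^2 = (1.1618)^2 - (0.4328)^2 = 1.34977924 - 0.18731584 = 1.1624634
  phi_hat_1 = [gamma(1) gamma(0) - gamma(1) gamma(2)] / det = [(0.4328)(1.1618) - (0.4328)(0.1843)] / 1.1624634 = 0.423062 / 1.1624634 = 0.3639
  phi_hat_2 = [gamma(0) gamma(2) - gamma(1)^2] / det = [(1.1618)(0.1843) - (0.4328)^2] / 1.1624634 = 0.0268039 / 1.1624634 = 0.0231
So phi_hat = [0.3639, 0.0231].
Therefore phi_hat_1 = 0.3639.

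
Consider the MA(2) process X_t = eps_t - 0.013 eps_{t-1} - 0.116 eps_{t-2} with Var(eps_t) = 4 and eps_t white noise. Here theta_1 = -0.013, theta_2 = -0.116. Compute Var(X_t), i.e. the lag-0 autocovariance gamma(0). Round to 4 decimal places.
\gamma(0) = 4.0545

For an MA(q) process X_t = eps_t + sum_i theta_i eps_{t-i} with
Var(eps_t) = sigma^2, the variance is
  gamma(0) = sigma^2 * (1 + sum_i theta_i^2).
  sum_i theta_i^2 = (-0.013)^2 + (-0.116)^2 = 0.000169 + 0.013456 = 0.013625.
  gamma(0) = 4 * (1 + 0.013625) = 4 * 1.013625 = 4.0545.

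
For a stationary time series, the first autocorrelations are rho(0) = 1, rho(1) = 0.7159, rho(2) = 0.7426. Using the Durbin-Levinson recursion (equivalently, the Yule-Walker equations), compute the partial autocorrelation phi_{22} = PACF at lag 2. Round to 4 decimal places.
\phi_{22} = 0.4720

The PACF at lag k is phi_{kk}, the last component of the solution
to the Yule-Walker system G_k phi = r_k where
  (G_k)_{ij} = rho(|i - j|), (r_k)_i = rho(i), i,j = 1..k.
Equivalently, Durbin-Levinson gives phi_{kk} iteratively:
  phi_{11} = rho(1)
  phi_{kk} = [rho(k) - sum_{j=1..k-1} phi_{k-1,j} rho(k-j)]
            / [1 - sum_{j=1..k-1} phi_{k-1,j} rho(j)],
  phi_{k,j} = phi_{k-1,j} - phi_{kk} phi_{k-1,k-j},  j = 1..k-1.
Step k = 1:
  phi_11 = rho(1) = 0.7159.
Step k = 2:
  phi_22 = [rho(2) - phi_11 rho(1)] / [1 - phi_11 rho(1)] = [0.7426 - (0.7159)(0.7159)] / [1 - (0.7159)(0.7159)]
         = 0.23008719 / 0.48748719 = 0.472.
Therefore phi_{22} = 0.4720.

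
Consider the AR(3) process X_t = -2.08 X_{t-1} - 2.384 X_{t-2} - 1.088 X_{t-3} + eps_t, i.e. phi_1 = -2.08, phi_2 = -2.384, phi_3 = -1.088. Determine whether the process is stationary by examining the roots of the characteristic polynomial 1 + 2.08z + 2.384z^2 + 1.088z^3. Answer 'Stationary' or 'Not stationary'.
\text{Not stationary}

The AR(p) characteristic polynomial is P(z) = 1 + 2.08z + 2.384z^2 + 1.088z^3.
Stationarity requires all roots to lie outside the unit circle, i.e. |z| > 1 for every root.
Degree 3: look for a simple real root z0 first, then factor out (1 - z/z0) and solve the remaining quadratic.
Testing z0 = -1.25: P(-1.25) = 1 + (2.08)(-1.25) + (2.384)(-1.25)^2 + (1.088)(-1.25)^3
  = 1 + (-2.6) + (3.725) + (-2.125) = 0.  So z_0 = -1.25 is a root, |z_0| = 1.25.
Divide out the factor (1 + 0.8 z) = (1 - z/z0) (since 1/z0 = -0.8):
  P(z) = (1 + 0.8 z)(1 + (1.28) z + (1.36) z^2)
  [check: z-coef 1.28 - (-0.8) = 2.08; z^2-coef 1.36 - (-0.8)(1.28) = 2.384; z^3-coef -(-0.8)(1.36) = 1.088.]
Remaining roots from the quadratic factor 1 + (1.28) z + (1.36) z^2:
  Set 1 + (1.28) z + (1.36) z^2 = 0, i.e. a z^2 + b z + c = 0 with a = 1.36, b = 1.28, c = 1.
  Discriminant D = b^2 - 4ac = (1.28)^2 - 4*(1.36)*1 = 1.6384 - (5.44) = -3.8016.
  D < 0, so the roots are the complex-conjugate pair z = (-b +/- i sqrt(-D)) / (2a) = -0.4706 +/- 0.7168i.
  For a conjugate pair |z|^2 = z * conj(z) = (product of roots) = c/a = 1/(1.36) = 0.735294, so |z| = sqrt(0.735294) = 0.8575 for both roots.
Moduli of all roots: 1.2500, 0.8575, 0.8575.
All moduli strictly greater than 1? No.
Verdict: Not stationary.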